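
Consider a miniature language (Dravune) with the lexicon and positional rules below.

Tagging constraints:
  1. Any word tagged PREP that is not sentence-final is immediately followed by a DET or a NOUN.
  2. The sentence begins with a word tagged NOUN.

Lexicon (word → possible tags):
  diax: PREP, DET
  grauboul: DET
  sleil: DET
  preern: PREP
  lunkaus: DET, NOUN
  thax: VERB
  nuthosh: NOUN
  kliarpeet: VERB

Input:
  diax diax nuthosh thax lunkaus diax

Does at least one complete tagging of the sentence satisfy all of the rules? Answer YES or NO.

Candidates per position — 1:diax {PREP,DET}; 2:diax {PREP,DET}; 3:nuthosh {NOUN}; 4:thax {VERB}; 5:lunkaus {DET,NOUN}; 6:diax {PREP,DET}.
Rule 2 cannot be satisfied by any choice of tags from the lexicon.
So there is no consistent tagging.

NO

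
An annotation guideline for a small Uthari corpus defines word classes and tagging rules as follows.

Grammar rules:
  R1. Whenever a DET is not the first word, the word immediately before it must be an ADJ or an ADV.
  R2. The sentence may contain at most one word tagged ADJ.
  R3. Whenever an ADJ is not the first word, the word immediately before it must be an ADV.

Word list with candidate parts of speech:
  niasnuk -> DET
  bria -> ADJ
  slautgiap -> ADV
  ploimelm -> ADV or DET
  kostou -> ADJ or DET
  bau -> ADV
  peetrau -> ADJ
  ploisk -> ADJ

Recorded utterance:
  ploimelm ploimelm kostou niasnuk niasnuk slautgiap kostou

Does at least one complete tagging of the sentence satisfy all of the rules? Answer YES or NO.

NO

Candidates per position — 1:ploimelm {ADV,DET}; 2:ploimelm {ADV,DET}; 3:kostou {ADJ,DET}; 4:niasnuk {DET}; 5:niasnuk {DET}; 6:slautgiap {ADV}; 7:kostou {ADJ,DET}.
Rule 1 cannot be satisfied by any choice of tags from the lexicon.
So there is no consistent tagging.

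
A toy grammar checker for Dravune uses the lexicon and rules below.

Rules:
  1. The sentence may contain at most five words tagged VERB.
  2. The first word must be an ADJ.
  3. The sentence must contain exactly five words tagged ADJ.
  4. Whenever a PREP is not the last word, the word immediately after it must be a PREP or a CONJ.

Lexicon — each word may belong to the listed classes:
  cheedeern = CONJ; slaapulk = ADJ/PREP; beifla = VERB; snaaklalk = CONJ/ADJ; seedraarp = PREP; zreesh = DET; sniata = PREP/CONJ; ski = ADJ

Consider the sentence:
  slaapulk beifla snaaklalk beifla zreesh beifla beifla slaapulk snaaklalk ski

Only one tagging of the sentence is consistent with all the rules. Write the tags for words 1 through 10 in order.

Candidates per position — 1:slaapulk {ADJ,PREP}; 2:beifla {VERB}; 3:snaaklalk {CONJ,ADJ}; 4:beifla {VERB}; 5:zreesh {DET}; 6:beifla {VERB}; 7:beifla {VERB}; 8:slaapulk {ADJ,PREP}; 9:snaaklalk {CONJ,ADJ}; 10:ski {ADJ}.
Position 1: PREP is ruled out by rule 2; that leaves ADJ.
Position 3: CONJ is ruled out by rule 3; that leaves ADJ.
Position 8: PREP is ruled out by rule 3; that leaves ADJ.
Position 9: CONJ is ruled out by rule 3; that leaves ADJ.
So the tagging must be: ADJ VERB ADJ VERB DET VERB VERB ADJ ADJ ADJ.
Verifying each rule — rule 1 satisfied; rule 2 satisfied; rule 3 satisfied; rule 4 satisfied.

ADJ VERB ADJ VERB DET VERB VERB ADJ ADJ ADJ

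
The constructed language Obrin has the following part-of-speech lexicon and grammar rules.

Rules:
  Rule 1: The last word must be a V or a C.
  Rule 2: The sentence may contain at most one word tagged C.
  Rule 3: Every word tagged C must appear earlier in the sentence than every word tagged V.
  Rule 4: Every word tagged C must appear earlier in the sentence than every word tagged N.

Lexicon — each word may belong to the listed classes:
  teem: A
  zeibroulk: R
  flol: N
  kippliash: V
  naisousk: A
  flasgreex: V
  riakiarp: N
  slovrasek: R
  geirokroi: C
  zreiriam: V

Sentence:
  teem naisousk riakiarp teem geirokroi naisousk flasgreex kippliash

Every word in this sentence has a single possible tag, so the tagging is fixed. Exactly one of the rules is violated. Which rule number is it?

Fixed tagging: A A N A C A V V.
Checking each rule: R1 pass, R2 pass, R3 pass, R4 fail.
Only rule 4 fails.

4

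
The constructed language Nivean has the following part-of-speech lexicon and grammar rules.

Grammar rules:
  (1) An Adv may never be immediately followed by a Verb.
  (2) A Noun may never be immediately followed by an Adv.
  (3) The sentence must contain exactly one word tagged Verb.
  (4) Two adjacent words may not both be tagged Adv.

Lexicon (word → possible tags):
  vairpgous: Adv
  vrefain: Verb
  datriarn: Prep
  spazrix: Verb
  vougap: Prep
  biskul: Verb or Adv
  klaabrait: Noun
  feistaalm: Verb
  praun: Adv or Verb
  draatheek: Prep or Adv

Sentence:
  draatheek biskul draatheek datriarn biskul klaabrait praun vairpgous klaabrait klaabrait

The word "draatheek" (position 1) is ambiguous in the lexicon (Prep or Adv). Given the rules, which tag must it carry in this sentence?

Prep

Candidates per position — 1:draatheek {Prep,Adv}; 2:biskul {Verb,Adv}; 3:draatheek {Prep,Adv}; 4:datriarn {Prep}; 5:biskul {Verb,Adv}; 6:klaabrait {Noun}; 7:praun {Adv,Verb}; 8:vairpgous {Adv}; 9:klaabrait {Noun}; 10:klaabrait {Noun}.
Position 7: Adv is ruled out by rule 2; that leaves Verb.
Position 2: Verb is ruled out by rule 3; that leaves Adv.
Position 3: Adv is ruled out by rule 4; that leaves Prep.
Position 5: Verb is ruled out by rule 3; that leaves Adv.
Position 1: Adv is ruled out by rule 4; that leaves Prep.
The unique satisfying tagging is: Prep Adv Prep Prep Adv Noun Verb Adv Noun Noun.
Verifying each rule — rule 1 ✓; rule 2 ✓; rule 3 ✓; rule 4 ✓.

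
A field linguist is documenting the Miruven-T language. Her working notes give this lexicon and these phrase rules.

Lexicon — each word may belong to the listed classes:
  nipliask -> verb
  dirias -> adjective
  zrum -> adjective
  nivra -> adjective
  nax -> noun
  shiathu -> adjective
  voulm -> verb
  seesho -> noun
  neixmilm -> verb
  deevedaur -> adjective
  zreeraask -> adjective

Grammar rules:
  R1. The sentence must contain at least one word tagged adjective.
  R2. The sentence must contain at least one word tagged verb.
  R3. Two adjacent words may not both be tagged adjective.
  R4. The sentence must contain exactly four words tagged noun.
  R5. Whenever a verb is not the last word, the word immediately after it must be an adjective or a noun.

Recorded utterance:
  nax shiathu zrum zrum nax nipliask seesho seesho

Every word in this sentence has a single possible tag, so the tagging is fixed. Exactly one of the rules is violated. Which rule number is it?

Fixed tagging: noun adjective adjective adjective noun verb noun noun.
Rule check: R1 holds, R2 holds, R3 violated, R4 holds, R5 holds.
Only rule 3 fails.

3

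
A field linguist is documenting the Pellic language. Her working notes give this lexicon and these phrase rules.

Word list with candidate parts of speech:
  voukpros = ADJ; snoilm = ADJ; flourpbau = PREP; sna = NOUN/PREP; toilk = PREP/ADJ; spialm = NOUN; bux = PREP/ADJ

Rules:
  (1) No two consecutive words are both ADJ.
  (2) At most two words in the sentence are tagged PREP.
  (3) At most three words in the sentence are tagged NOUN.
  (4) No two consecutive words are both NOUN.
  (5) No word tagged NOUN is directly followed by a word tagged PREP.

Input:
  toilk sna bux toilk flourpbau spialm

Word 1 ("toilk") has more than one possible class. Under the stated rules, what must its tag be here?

ADJ

Candidates per position — 1:toilk {PREP,ADJ}; 2:sna {NOUN,PREP}; 3:bux {PREP,ADJ}; 4:toilk {PREP,ADJ}; 5:flourpbau {PREP}; 6:spialm {NOUN}.
Position 1: the remaining choice is settled jointly with positions 2, 3, 4 — only ADJ at position 1 is part of a tagging that satisfies every rule.
So the tagging must be: ADJ NOUN ADJ PREP PREP NOUN.
Checking: rule 1 satisfied; rule 2 satisfied; rule 3 satisfied; rule 4 satisfied; rule 5 satisfied.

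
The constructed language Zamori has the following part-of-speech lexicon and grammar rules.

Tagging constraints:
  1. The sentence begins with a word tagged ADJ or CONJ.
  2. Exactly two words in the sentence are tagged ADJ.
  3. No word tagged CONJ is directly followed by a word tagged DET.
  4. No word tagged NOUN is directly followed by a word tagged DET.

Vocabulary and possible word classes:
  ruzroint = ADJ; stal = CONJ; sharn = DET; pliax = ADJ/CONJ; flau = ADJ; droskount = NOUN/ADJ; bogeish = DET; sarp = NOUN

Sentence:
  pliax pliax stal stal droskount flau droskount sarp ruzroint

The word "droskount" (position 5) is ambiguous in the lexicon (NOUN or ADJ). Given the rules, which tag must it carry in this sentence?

NOUN

Candidates per position — 1:pliax {ADJ,CONJ}; 2:pliax {ADJ,CONJ}; 3:stal {CONJ}; 4:stal {CONJ}; 5:droskount {NOUN,ADJ}; 6:flau {ADJ}; 7:droskount {NOUN,ADJ}; 8:sarp {NOUN}; 9:ruzroint {ADJ}.
Position 1: ADJ is ruled out by rule 2; that leaves CONJ.
Position 2: ADJ is ruled out by rule 2; that leaves CONJ.
Position 5: ADJ is ruled out by rule 2; that leaves NOUN.
Position 7: ADJ is ruled out by rule 2; that leaves NOUN.
So the tagging must be: CONJ CONJ CONJ CONJ NOUN ADJ NOUN NOUN ADJ.
Verifying each rule — rule 1 ok; rule 2 ok; rule 3 ok; rule 4 ok.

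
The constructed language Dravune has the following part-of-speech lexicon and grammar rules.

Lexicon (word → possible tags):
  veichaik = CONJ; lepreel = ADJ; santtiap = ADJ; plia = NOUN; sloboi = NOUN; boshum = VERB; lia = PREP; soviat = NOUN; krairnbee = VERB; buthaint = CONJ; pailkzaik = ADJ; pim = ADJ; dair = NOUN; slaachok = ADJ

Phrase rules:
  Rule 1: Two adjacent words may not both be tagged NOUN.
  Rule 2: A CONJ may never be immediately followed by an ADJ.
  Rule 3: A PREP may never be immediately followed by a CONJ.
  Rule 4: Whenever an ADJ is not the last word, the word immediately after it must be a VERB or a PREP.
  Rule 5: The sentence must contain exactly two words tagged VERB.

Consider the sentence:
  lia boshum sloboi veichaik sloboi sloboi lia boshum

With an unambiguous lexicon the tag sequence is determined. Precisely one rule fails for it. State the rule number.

Fixed tagging: PREP VERB NOUN CONJ NOUN NOUN PREP VERB.
Applying the rules: R1 fails, R2 ok, R3 ok, R4 ok, R5 ok.
Only rule 1 fails.

1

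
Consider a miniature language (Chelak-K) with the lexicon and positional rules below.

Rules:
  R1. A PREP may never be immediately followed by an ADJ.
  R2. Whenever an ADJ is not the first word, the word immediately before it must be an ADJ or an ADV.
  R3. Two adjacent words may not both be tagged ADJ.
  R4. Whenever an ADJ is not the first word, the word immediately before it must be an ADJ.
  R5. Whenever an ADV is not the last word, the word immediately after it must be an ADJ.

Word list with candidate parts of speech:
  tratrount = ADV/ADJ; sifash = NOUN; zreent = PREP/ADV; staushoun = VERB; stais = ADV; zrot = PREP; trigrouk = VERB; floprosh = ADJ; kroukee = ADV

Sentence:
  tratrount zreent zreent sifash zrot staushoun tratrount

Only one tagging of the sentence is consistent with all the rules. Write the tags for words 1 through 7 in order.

Candidates per position — 1:tratrount {ADV,ADJ}; 2:zreent {PREP,ADV}; 3:zreent {PREP,ADV}; 4:sifash {NOUN}; 5:zrot {PREP}; 6:staushoun {VERB}; 7:tratrount {ADV,ADJ}.
At position 1, choosing ADV makes rule 5 impossible to satisfy; hence ADJ.
At position 2, choosing ADV makes rule 5 impossible to satisfy; hence PREP.
At position 3, choosing ADV makes rule 5 impossible to satisfy; hence PREP.
At position 7, choosing ADJ makes rule 2 impossible to satisfy; hence ADV.
That leaves exactly one tagging: ADJ PREP PREP NOUN PREP VERB ADV.
Verifying each rule — rule 1 satisfied; rule 2 satisfied; rule 3 satisfied; rule 4 satisfied; rule 5 satisfied.

ADJ PREP PREP NOUN PREP VERB ADV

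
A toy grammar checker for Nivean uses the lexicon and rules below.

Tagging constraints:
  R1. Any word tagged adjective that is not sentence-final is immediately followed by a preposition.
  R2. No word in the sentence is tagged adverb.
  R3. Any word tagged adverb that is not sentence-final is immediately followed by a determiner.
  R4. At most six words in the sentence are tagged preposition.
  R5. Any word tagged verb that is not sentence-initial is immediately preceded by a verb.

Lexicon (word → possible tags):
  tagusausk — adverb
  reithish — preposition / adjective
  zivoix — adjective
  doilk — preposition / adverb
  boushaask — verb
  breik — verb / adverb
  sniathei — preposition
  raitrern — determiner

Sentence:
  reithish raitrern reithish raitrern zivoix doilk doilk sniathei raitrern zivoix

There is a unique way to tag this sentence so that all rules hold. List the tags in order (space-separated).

Candidates per position — 1:reithish {preposition,adjective}; 2:raitrern {determiner}; 3:reithish {preposition,adjective}; 4:raitrern {determiner}; 5:zivoix {adjective}; 6:doilk {preposition,adverb}; 7:doilk {preposition,adverb}; 8:sniathei {preposition}; 9:raitrern {determiner}; 10:zivoix {adjective}.
Word 1 cannot be adjective — rule 1 would then fail for every completion. It is preposition.
Word 3 cannot be adjective — rule 1 would then fail for every completion. It is preposition.
Word 6 cannot be adverb — rule 1 would then fail for every completion. It is preposition.
Word 7 cannot be adverb — rule 2 would then fail for every completion. It is preposition.
So the tagging must be: preposition determiner preposition determiner adjective preposition preposition preposition determiner adjective.
Rule-by-rule: rule 1 holds; rule 2 holds; rule 3 holds; rule 4 holds; rule 5 holds.

preposition determiner preposition determiner adjective preposition preposition preposition determiner adjective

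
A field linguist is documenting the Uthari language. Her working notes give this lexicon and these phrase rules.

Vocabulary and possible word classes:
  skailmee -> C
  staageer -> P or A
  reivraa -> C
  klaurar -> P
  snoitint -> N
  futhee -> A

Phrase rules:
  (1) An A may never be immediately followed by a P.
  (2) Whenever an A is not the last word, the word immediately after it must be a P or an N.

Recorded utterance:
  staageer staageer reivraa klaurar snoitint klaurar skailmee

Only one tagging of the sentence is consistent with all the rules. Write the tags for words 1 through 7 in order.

P P C P N P C

Candidates per position — 1:staageer {P,A}; 2:staageer {P,A}; 3:reivraa {C}; 4:klaurar {P}; 5:snoitint {N}; 6:klaurar {P}; 7:skailmee {C}.
If word 2 were A, no tagging could satisfy rule 2; so word 2 is P.
If word 1 were A, no tagging could satisfy rule 1; so word 1 is P.
So the tagging must be: P P C P N P C.
Verifying each rule — rule 1 holds; rule 2 holds.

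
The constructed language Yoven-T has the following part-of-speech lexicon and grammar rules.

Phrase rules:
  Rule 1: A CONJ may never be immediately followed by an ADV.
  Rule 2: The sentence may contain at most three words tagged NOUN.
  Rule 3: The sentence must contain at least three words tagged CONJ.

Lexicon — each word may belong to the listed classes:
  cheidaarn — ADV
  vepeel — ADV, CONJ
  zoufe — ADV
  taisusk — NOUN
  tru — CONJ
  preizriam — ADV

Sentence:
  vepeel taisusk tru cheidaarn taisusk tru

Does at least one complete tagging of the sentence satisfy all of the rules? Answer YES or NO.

NO

Candidates per position — 1:vepeel {ADV,CONJ}; 2:taisusk {NOUN}; 3:tru {CONJ}; 4:cheidaarn {ADV}; 5:taisusk {NOUN}; 6:tru {CONJ}.
Rule 1 cannot be satisfied by any choice of tags from the lexicon.
So there is no consistent tagging.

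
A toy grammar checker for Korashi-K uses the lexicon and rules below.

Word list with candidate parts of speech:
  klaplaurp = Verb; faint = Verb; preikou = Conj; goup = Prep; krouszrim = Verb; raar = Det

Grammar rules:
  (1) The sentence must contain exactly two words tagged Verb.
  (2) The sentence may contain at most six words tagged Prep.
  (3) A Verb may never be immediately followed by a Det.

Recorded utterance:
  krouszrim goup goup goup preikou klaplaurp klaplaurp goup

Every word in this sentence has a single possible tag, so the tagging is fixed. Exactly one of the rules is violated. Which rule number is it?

Fixed tagging: Verb Prep Prep Prep Conj Verb Verb Prep.
Checking each rule: R1 ✗, R2 ✓, R3 ✓.
Only rule 1 fails.

1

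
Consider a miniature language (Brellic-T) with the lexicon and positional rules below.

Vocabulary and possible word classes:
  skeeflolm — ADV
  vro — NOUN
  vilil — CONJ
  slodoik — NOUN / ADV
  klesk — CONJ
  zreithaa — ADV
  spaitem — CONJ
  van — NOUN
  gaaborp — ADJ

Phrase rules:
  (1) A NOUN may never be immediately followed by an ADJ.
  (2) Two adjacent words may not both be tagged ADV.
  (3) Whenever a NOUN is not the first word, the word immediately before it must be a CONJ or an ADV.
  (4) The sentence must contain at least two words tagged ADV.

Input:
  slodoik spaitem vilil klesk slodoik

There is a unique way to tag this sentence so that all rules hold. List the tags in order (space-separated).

Candidates per position — 1:slodoik {NOUN,ADV}; 2:spaitem {CONJ}; 3:vilil {CONJ}; 4:klesk {CONJ}; 5:slodoik {NOUN,ADV}.
At position 1, choosing NOUN makes rule 4 impossible to satisfy; hence ADV.
At position 5, choosing NOUN makes rule 4 impossible to satisfy; hence ADV.
The only consistent sequence is: ADV CONJ CONJ CONJ ADV.
Verifying each rule — rule 1 satisfied; rule 2 satisfied; rule 3 satisfied; rule 4 satisfied.

ADV CONJ CONJ CONJ ADV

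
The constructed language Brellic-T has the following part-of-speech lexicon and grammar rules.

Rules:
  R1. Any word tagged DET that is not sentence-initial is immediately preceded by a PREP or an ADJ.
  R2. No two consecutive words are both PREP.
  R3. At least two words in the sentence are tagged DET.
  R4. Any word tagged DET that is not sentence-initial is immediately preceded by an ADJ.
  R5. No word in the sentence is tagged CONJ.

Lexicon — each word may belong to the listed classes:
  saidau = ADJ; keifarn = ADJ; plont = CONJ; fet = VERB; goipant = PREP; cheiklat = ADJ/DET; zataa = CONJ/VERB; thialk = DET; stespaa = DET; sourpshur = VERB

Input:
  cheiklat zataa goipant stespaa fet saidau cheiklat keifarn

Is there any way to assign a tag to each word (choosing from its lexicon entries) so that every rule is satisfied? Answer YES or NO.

NO

Candidates per position — 1:cheiklat {ADJ,DET}; 2:zataa {CONJ,VERB}; 3:goipant {PREP}; 4:stespaa {DET}; 5:fet {VERB}; 6:saidau {ADJ}; 7:cheiklat {ADJ,DET}; 8:keifarn {ADJ}.
Rule 4 cannot be satisfied by any choice of tags from the lexicon.
So there is no consistent tagging.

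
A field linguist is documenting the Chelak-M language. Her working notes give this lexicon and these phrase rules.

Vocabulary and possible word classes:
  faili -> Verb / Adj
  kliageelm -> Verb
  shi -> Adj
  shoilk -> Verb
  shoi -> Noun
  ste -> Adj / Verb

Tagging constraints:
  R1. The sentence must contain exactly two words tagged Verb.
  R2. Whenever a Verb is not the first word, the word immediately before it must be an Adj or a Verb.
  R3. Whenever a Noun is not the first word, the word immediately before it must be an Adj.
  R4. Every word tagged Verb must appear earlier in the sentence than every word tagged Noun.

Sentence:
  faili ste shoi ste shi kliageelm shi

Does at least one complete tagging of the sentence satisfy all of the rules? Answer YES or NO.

Candidates per position — 1:faili {Verb,Adj}; 2:ste {Adj,Verb}; 3:shoi {Noun}; 4:ste {Adj,Verb}; 5:shi {Adj}; 6:kliageelm {Verb}; 7:shi {Adj}.
Rule 4 cannot be satisfied by any choice of tags from the lexicon.
So there is no consistent tagging.

NO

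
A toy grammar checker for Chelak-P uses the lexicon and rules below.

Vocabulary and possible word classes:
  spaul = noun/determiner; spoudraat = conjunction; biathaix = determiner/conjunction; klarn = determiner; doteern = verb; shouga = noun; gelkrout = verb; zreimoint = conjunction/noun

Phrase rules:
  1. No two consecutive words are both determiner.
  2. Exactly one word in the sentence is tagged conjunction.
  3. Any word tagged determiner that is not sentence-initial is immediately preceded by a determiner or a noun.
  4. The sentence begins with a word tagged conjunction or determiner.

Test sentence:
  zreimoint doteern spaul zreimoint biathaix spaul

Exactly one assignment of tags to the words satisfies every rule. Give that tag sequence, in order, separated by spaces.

conjunction verb noun noun determiner noun

Candidates per position — 1:zreimoint {conjunction,noun}; 2:doteern {verb}; 3:spaul {noun,determiner}; 4:zreimoint {conjunction,noun}; 5:biathaix {determiner,conjunction}; 6:spaul {noun,determiner}.
If word 1 were noun, no tagging could satisfy rule 4; so word 1 is conjunction.
If word 3 were determiner, no tagging could satisfy rule 3; so word 3 is noun.
If word 4 were conjunction, no tagging could satisfy rule 2; so word 4 is noun.
If word 5 were conjunction, no tagging could satisfy rule 2; so word 5 is determiner.
If word 6 were determiner, no tagging could satisfy rule 1; so word 6 is noun.
That leaves exactly one tagging: conjunction verb noun noun determiner noun.
Rule-by-rule: rule 1 holds; rule 2 holds; rule 3 holds; rule 4 holds.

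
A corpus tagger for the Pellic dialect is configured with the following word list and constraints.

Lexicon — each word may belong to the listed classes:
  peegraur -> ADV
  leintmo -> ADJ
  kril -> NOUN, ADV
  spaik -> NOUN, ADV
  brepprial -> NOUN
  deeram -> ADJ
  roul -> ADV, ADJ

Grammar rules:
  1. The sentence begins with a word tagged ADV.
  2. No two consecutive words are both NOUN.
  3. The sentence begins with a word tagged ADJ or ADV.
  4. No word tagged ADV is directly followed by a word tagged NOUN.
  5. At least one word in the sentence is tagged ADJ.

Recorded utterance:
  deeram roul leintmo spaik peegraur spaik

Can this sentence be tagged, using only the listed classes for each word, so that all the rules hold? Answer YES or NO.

NO

Candidates per position — 1:deeram {ADJ}; 2:roul {ADV,ADJ}; 3:leintmo {ADJ}; 4:spaik {NOUN,ADV}; 5:peegraur {ADV}; 6:spaik {NOUN,ADV}.
Rule 1 cannot be satisfied by any choice of tags from the lexicon.
So there is no consistent tagging.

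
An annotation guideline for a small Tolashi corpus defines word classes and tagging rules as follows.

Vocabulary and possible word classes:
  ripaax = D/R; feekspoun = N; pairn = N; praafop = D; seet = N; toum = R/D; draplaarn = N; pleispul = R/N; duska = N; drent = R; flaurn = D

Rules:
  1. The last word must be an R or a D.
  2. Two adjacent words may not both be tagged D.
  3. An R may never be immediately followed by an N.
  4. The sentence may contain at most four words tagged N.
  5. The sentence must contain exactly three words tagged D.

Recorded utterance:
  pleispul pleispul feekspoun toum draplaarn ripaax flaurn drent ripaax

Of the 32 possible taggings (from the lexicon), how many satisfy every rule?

1

Candidates per position — 1:pleispul {R,N}; 2:pleispul {R,N}; 3:feekspoun {N}; 4:toum {R,D}; 5:draplaarn {N}; 6:ripaax {D,R}; 7:flaurn {D}; 8:drent {R}; 9:ripaax {D,R}.
There are 32 candidate sequences in total.
The sequences that satisfy every rule: N N N D N R D R D.
Count = 1.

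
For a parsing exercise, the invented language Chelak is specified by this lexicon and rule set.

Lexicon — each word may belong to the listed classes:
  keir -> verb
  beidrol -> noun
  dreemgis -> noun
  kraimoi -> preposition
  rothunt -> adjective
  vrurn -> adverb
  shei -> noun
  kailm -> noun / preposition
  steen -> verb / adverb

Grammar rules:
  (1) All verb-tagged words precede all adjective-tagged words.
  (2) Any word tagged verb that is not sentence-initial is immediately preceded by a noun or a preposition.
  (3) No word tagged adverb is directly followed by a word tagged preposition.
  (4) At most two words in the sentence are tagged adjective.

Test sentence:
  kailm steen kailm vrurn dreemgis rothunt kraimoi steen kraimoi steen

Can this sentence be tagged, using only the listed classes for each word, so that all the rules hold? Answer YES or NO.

NO

Candidates per position — 1:kailm {noun,preposition}; 2:steen {verb,adverb}; 3:kailm {noun,preposition}; 4:vrurn {adverb}; 5:dreemgis {noun}; 6:rothunt {adjective}; 7:kraimoi {preposition}; 8:steen {verb,adverb}; 9:kraimoi {preposition}; 10:steen {verb,adverb}.
Every candidate sequence violates at least one rule; no consistent tagging exists.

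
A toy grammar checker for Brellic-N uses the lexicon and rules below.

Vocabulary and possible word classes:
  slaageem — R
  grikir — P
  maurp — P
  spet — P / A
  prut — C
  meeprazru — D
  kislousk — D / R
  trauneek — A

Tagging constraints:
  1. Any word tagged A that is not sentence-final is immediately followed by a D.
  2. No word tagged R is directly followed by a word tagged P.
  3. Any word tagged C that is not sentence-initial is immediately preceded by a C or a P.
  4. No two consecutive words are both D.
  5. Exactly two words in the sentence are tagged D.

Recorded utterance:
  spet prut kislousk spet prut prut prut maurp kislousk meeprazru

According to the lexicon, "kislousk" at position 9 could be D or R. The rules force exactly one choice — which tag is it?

Candidates per position — 1:spet {P,A}; 2:prut {C}; 3:kislousk {D,R}; 4:spet {P,A}; 5:prut {C}; 6:prut {C}; 7:prut {C}; 8:maurp {P}; 9:kislousk {D,R}; 10:meeprazru {D}.
Word 1 cannot be A — rule 1 would then fail for every completion. It is P.
Word 4 cannot be A — rule 1 would then fail for every completion. It is P.
Word 9 cannot be D — rule 4 would then fail for every completion. It is R.
Word 3 cannot be R — rule 2 would then fail for every completion. It is D.
The unique satisfying tagging is: P C D P C C C P R D.
Check: rule 1 holds; rule 2 holds; rule 3 holds; rule 4 holds; rule 5 holds.

R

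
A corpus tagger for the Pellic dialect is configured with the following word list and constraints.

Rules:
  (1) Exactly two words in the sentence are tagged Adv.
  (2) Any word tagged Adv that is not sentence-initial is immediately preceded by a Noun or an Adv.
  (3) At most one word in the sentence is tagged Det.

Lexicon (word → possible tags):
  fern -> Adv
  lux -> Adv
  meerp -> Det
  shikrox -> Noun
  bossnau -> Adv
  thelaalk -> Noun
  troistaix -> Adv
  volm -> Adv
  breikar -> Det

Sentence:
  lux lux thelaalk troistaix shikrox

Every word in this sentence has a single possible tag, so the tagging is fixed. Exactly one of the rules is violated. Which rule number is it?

1

Fixed tagging: Adv Adv Noun Adv Noun.
Rule check: R1 fail, R2 pass, R3 pass.
Only rule 1 fails.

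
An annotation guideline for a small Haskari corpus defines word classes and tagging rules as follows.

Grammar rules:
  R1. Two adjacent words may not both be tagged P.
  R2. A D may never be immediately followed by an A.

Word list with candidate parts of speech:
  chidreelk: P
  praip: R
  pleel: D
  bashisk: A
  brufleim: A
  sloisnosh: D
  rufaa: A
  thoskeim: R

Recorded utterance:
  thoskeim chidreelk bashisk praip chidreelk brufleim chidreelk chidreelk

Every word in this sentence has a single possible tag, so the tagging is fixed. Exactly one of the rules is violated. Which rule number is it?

Fixed tagging: R P A R P A P P.
Applying the rules: R1 fail, R2 pass.
Only rule 1 fails.

1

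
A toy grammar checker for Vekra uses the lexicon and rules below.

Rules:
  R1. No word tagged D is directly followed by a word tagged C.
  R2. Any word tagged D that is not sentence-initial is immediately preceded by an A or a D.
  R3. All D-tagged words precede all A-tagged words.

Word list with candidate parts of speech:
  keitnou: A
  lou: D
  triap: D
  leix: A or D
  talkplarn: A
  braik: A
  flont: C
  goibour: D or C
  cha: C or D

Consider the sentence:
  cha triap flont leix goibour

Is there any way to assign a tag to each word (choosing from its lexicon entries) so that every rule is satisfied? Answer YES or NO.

NO

Candidates per position — 1:cha {C,D}; 2:triap {D}; 3:flont {C}; 4:leix {A,D}; 5:goibour {D,C}.
Rule 1 cannot be satisfied by any choice of tags from the lexicon.
So there is no consistent tagging.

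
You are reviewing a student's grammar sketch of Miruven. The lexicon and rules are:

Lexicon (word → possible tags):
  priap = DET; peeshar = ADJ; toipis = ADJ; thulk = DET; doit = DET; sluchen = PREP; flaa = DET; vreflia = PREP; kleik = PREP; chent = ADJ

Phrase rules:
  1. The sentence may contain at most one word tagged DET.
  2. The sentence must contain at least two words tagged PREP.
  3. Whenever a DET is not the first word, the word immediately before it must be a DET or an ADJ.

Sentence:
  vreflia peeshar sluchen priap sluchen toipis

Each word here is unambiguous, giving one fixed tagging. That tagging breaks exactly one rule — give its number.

Fixed tagging: PREP ADJ PREP DET PREP ADJ.
Rule check: R1 ok, R2 ok, R3 fails.
Only rule 3 fails.

3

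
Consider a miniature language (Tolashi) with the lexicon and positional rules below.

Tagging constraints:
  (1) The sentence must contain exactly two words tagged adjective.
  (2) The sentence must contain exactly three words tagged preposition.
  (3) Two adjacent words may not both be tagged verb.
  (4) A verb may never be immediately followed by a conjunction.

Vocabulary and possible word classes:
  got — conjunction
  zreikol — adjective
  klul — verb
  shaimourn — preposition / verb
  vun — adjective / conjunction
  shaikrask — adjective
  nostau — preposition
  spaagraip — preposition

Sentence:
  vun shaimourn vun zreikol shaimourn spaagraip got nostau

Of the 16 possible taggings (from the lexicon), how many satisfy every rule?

3

Candidates per position — 1:vun {adjective,conjunction}; 2:shaimourn {preposition,verb}; 3:vun {adjective,conjunction}; 4:zreikol {adjective}; 5:shaimourn {preposition,verb}; 6:spaagraip {preposition}; 7:got {conjunction}; 8:nostau {preposition}.
There are 16 candidate sequences in total.
The sequences that satisfy every rule: adjective preposition conjunction adjective verb preposition conjunction preposition; conjunction preposition adjective adjective verb preposition conjunction preposition; conjunction verb adjective adjective preposition preposition conjunction preposition.
Count = 3.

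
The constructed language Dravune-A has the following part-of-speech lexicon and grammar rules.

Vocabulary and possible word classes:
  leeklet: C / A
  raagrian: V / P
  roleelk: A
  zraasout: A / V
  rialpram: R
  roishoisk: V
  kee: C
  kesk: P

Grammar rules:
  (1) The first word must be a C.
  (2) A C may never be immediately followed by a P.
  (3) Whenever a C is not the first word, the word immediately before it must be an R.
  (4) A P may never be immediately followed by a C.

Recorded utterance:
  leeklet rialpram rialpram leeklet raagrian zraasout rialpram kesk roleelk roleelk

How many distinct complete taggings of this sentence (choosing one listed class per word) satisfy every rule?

6

Candidates per position — 1:leeklet {C,A}; 2:rialpram {R}; 3:rialpram {R}; 4:leeklet {C,A}; 5:raagrian {V,P}; 6:zraasout {A,V}; 7:rialpram {R}; 8:kesk {P}; 9:roleelk {A}; 10:roleelk {A}.
There are 16 candidate sequences in total.
Checking each against the rules leaves 6 sequences.
Count = 6.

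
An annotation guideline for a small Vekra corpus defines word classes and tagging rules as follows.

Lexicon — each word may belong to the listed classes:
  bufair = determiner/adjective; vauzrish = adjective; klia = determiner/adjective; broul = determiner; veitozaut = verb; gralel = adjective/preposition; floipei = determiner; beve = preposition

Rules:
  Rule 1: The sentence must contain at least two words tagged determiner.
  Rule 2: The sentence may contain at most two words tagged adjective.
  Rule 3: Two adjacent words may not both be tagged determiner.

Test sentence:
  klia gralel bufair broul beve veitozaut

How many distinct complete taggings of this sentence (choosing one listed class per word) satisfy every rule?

Candidates per position — 1:klia {determiner,adjective}; 2:gralel {adjective,preposition}; 3:bufair {determiner,adjective}; 4:broul {determiner}; 5:beve {preposition}; 6:veitozaut {verb}.
There are 8 candidate sequences in total.
The sequences that satisfy every rule: determiner adjective adjective determiner preposition verb; determiner preposition adjective determiner preposition verb.
Count = 2.

2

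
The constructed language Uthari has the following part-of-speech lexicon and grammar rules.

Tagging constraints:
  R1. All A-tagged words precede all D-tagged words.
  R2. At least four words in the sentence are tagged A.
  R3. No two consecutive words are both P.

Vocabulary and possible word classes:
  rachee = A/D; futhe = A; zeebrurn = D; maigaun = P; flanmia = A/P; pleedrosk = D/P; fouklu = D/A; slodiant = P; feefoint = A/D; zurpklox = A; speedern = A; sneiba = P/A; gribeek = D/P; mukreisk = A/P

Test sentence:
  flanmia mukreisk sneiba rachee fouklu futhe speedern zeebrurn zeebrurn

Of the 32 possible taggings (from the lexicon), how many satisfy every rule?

5

Candidates per position — 1:flanmia {A,P}; 2:mukreisk {A,P}; 3:sneiba {P,A}; 4:rachee {A,D}; 5:fouklu {D,A}; 6:futhe {A}; 7:speedern {A}; 8:zeebrurn {D}; 9:zeebrurn {D}.
There are 32 candidate sequences in total.
The sequences that satisfy every rule: A A P A A A A D D; A A A A A A A D D; A P A A A A A D D; P A P A A A A D D; P A A A A A A D D.
Count = 5.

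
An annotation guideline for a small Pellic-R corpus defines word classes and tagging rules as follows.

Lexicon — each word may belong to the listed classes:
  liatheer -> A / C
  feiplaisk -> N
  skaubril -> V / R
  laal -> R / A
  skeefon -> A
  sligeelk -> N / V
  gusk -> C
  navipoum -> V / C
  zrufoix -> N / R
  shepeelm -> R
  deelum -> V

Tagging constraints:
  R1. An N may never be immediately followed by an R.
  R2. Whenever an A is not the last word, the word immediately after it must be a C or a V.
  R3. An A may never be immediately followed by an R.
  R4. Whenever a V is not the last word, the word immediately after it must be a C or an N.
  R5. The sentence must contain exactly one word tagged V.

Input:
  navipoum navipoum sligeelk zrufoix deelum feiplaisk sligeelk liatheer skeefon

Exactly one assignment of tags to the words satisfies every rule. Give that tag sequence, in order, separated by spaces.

C C N N V N N C A

Candidates per position — 1:navipoum {V,C}; 2:navipoum {V,C}; 3:sligeelk {N,V}; 4:zrufoix {N,R}; 5:deelum {V}; 6:feiplaisk {N}; 7:sligeelk {N,V}; 8:liatheer {A,C}; 9:skeefon {A}.
At position 1, choosing V makes rule 5 impossible to satisfy; hence C.
At position 2, choosing V makes rule 5 impossible to satisfy; hence C.
At position 3, choosing V makes rule 5 impossible to satisfy; hence N.
At position 4, choosing R makes rule 1 impossible to satisfy; hence N.
At position 7, choosing V makes rule 5 impossible to satisfy; hence N.
At position 8, choosing A makes rule 2 impossible to satisfy; hence C.
The only consistent sequence is: C C N N V N N C A.
Verifying each rule — rule 1 ok; rule 2 ok; rule 3 ok; rule 4 ok; rule 5 ok.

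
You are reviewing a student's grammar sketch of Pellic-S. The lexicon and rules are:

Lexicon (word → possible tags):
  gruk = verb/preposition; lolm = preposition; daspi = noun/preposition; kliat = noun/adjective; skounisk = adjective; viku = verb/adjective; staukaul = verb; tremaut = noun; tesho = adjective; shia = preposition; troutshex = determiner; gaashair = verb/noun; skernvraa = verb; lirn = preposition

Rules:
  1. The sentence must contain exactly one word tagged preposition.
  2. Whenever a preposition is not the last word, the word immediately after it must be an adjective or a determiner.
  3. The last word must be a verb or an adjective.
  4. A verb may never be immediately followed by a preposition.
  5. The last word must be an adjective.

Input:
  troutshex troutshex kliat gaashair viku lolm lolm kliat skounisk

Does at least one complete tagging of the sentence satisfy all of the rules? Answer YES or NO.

NO

Candidates per position — 1:troutshex {determiner}; 2:troutshex {determiner}; 3:kliat {noun,adjective}; 4:gaashair {verb,noun}; 5:viku {verb,adjective}; 6:lolm {preposition}; 7:lolm {preposition}; 8:kliat {noun,adjective}; 9:skounisk {adjective}.
Rule 1 cannot be satisfied by any choice of tags from the lexicon.
So there is no consistent tagging.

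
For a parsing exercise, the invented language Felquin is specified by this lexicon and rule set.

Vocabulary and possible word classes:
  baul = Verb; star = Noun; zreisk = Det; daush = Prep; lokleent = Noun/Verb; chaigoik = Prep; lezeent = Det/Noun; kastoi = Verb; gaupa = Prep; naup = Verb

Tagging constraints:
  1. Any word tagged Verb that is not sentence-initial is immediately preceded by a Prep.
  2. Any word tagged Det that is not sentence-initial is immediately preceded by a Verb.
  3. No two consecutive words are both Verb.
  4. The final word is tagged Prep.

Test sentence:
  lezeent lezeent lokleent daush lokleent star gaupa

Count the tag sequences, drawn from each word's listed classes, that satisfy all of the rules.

4

Candidates per position — 1:lezeent {Det,Noun}; 2:lezeent {Det,Noun}; 3:lokleent {Noun,Verb}; 4:daush {Prep}; 5:lokleent {Noun,Verb}; 6:star {Noun}; 7:gaupa {Prep}.
There are 16 candidate sequences in total.
The sequences that satisfy every rule: Det Noun Noun Prep Noun Noun Prep; Det Noun Noun Prep Verb Noun Prep; Noun Noun Noun Prep Noun Noun Prep; Noun Noun Noun Prep Verb Noun Prep.
Count = 4.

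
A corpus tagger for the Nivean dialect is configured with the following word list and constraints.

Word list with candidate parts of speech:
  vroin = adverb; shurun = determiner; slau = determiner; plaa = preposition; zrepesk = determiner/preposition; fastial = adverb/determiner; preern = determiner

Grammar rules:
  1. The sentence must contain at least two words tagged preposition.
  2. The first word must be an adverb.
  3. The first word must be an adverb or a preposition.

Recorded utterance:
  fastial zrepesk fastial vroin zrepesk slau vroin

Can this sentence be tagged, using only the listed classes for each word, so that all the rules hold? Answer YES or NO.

YES

Candidates per position — 1:fastial {adverb,determiner}; 2:zrepesk {determiner,preposition}; 3:fastial {adverb,determiner}; 4:vroin {adverb}; 5:zrepesk {determiner,preposition}; 6:slau {determiner}; 7:vroin {adverb}.
One satisfying assignment: adverb preposition adverb adverb preposition determiner adverb.
Check: rule 1 holds; rule 2 holds; rule 3 holds.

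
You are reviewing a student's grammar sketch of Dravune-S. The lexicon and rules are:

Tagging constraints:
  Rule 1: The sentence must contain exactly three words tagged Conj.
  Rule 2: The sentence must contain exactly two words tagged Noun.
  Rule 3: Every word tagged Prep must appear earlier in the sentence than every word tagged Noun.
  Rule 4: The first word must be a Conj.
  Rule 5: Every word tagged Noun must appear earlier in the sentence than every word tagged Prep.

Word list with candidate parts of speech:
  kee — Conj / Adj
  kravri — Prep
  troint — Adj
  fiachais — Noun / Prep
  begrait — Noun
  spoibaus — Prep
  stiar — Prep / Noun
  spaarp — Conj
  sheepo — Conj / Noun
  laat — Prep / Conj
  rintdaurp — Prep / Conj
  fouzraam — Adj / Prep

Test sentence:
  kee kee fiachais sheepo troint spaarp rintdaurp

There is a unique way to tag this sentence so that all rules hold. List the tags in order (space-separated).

Conj Adj Noun Noun Adj Conj Conj

Candidates per position — 1:kee {Conj,Adj}; 2:kee {Conj,Adj}; 3:fiachais {Noun,Prep}; 4:sheepo {Conj,Noun}; 5:troint {Adj}; 6:spaarp {Conj}; 7:rintdaurp {Prep,Conj}.
Position 1: tagging it Adj would leave rule 4 unsatisfiable, so it must be Conj.
Position 3: tagging it Prep would leave rule 2 unsatisfiable, so it must be Noun.
Position 4: tagging it Conj would leave rule 2 unsatisfiable, so it must be Noun.
Position 7: tagging it Prep would leave rule 3 unsatisfiable, so it must be Conj.
Position 2: tagging it Conj would leave rule 1 unsatisfiable, so it must be Adj.
That leaves exactly one tagging: Conj Adj Noun Noun Adj Conj Conj.
Checking: rule 1 holds; rule 2 holds; rule 3 holds; rule 4 holds; rule 5 holds.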